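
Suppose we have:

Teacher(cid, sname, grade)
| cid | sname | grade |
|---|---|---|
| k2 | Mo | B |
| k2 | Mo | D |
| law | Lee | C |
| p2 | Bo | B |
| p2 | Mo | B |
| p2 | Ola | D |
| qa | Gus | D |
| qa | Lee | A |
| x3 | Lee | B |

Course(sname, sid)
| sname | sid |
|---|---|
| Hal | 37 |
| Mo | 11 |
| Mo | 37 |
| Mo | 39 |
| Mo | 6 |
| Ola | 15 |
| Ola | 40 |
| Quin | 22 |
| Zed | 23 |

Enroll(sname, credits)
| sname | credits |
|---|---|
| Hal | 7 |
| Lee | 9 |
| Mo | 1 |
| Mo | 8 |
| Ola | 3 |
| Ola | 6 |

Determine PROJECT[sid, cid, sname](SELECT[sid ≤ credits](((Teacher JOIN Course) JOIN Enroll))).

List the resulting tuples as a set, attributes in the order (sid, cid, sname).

{(6, k2, Mo), (6, p2, Mo)}

Teacher ⋈ Course (natural join on sname): {(k2, Mo, B, 11), (k2, Mo, B, 37), (k2, Mo, B, 39), (k2, Mo, B, 6), (k2, Mo, D, 11), (k2, Mo, D, 37), (k2, Mo, D, 39), (k2, Mo, D, 6), (p2, Mo, B, 11), (p2, Mo, B, 37), (p2, Mo, B, 39), (p2, Mo, B, 6), (p2, Ola, D, 15), (p2, Ola, D, 40)}
(Teacher JOIN Course) ⋈ Enroll (natural join on sname): {(k2, Mo, B, 11, 1), (k2, Mo, B, 11, 8), (k2, Mo, B, 37, 1), (k2, Mo, B, 37, 8), (k2, Mo, B, 39, 1), (k2, Mo, B, 39, 8), (k2, Mo, B, 6, 1), (k2, Mo, B, 6, 8), (k2, Mo, D, 11, 1), (k2, Mo, D, 11, 8), (k2, Mo, D, 37, 1), (k2, Mo, D, 37, 8), (k2, Mo, D, 39, 1), (k2, Mo, D, 39, 8), (k2, Mo, D, 6, 1), (k2, Mo, D, 6, 8), (p2, Mo, B, 11, 1), (p2, Mo, B, 11, 8), (p2, Mo, B, 37, 1), (p2, Mo, B, 37, 8), (p2, Mo, B, 39, 1), (p2, Mo, B, 39, 8), (p2, Mo, B, 6, 1), (p2, Mo, B, 6, 8), (p2, Ola, D, 15, 3), (p2, Ola, D, 15, 6), (p2, Ola, D, 40, 3), (p2, Ola, D, 40, 6)}
Filtering on sid ≤ credits leaves {(k2, Mo, B, 6, 8), (k2, Mo, D, 6, 8), (p2, Mo, B, 6, 8)}.
π_{sid, cid, sname} gives {(6, k2, Mo), (6, p2, Mo)} (1 duplicate(s) eliminated).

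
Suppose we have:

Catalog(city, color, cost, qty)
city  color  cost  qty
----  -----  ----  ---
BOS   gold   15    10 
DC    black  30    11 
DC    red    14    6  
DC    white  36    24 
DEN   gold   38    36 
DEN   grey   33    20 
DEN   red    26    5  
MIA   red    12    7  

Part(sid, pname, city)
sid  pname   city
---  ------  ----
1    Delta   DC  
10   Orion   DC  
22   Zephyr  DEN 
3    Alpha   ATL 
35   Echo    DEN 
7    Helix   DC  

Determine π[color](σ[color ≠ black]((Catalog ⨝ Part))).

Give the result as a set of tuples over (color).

{gold, grey, red, white}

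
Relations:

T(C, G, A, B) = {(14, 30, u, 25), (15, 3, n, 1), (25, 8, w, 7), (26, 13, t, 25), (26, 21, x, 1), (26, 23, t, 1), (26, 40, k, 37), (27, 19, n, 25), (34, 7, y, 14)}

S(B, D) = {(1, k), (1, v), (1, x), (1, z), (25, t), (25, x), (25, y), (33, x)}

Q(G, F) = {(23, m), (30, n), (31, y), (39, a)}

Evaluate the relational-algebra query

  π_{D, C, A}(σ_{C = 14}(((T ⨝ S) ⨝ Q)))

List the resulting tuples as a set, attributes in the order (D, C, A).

{(t, 14, u), (x, 14, u), (y, 14, u)}

Natural join on B: {(14, 30, u, 25, t), (14, 30, u, 25, x), (14, 30, u, 25, y), (15, 3, n, 1, k), (15, 3, n, 1, v), (15, 3, n, 1, x), (15, 3, n, 1, z), (26, 13, t, 25, t), (26, 13, t, 25, x), (26, 13, t, 25, y), (26, 21, x, 1, k), (26, 21, x, 1, v), (26, 21, x, 1, x), (26, 21, x, 1, z), (26, 23, t, 1, k), (26, 23, t, 1, v), (26, 23, t, 1, x), (26, 23, t, 1, z), (27, 19, n, 25, t), (27, 19, n, 25, x), (27, 19, n, 25, y)}
Natural join on G: {(14, 30, u, 25, t, n), (14, 30, u, 25, x, n), (14, 30, u, 25, y, n), (26, 23, t, 1, k, m), (26, 23, t, 1, v, m), (26, 23, t, 1, x, m), (26, 23, t, 1, z, m)}
σ[C = 14]: keep tuples satisfying C = 14 → {(14, 30, u, 25, t, n), (14, 30, u, 25, x, n), (14, 30, u, 25, y, n)}
π_{D, C, A} gives {(t, 14, u), (x, 14, u), (y, 14, u)}.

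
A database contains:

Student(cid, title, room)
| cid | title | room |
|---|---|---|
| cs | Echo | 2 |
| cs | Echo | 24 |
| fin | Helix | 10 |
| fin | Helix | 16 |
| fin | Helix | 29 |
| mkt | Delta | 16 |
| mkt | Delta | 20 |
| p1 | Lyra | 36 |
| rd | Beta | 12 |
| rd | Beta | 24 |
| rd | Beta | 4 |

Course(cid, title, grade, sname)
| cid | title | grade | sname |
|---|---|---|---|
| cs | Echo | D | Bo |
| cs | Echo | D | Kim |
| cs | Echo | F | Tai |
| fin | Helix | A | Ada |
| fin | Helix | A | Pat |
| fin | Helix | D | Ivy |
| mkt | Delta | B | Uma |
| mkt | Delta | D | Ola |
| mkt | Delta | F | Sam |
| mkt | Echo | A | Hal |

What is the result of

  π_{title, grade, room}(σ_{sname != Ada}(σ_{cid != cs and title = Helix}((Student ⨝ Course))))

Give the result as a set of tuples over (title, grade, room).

{(Helix, A, 10), (Helix, A, 16), (Helix, A, 29), (Helix, D, 10), (Helix, D, 16), (Helix, D, 29)}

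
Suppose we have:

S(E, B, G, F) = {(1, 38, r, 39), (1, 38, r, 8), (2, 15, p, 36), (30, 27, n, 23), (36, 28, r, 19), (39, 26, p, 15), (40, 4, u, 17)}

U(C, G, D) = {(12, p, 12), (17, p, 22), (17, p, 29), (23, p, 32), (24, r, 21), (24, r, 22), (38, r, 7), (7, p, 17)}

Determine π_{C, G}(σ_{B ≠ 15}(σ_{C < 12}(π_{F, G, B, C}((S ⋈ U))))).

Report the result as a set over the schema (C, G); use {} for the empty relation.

Natural join on G: {(1, 38, r, 39, 24, 21), (1, 38, r, 39, 24, 22), (1, 38, r, 39, 38, 7), (1, 38, r, 8, 24, 21), (1, 38, r, 8, 24, 22), (1, 38, r, 8, 38, 7), (2, 15, p, 36, 12, 12), (2, 15, p, 36, 17, 22), (2, 15, p, 36, 17, 29), (2, 15, p, 36, 23, 32), (2, 15, p, 36, 7, 17), (36, 28, r, 19, 24, 21), (36, 28, r, 19, 24, 22), (36, 28, r, 19, 38, 7), (39, 26, p, 15, 12, 12), (39, 26, p, 15, 17, 22), (39, 26, p, 15, 17, 29), (39, 26, p, 15, 23, 32), (39, 26, p, 15, 7, 17)}
π_{F, G, B, C} gives {(15, p, 26, 12), (15, p, 26, 17), (15, p, 26, 23), (15, p, 26, 7), (19, r, 28, 24), (19, r, 28, 38), (36, p, 15, 12), (36, p, 15, 17), (36, p, 15, 23), (36, p, 15, 7), (39, r, 38, 24), (39, r, 38, 38), (8, r, 38, 24), (8, r, 38, 38)} (5 duplicate(s) eliminated).
Filtering on C < 12 leaves {(15, p, 26, 7), (36, p, 15, 7)}.
Filtering on B ≠ 15 leaves {(15, p, 26, 7)}.
π_{C, G} gives {(7, p)}.

{(7, p)}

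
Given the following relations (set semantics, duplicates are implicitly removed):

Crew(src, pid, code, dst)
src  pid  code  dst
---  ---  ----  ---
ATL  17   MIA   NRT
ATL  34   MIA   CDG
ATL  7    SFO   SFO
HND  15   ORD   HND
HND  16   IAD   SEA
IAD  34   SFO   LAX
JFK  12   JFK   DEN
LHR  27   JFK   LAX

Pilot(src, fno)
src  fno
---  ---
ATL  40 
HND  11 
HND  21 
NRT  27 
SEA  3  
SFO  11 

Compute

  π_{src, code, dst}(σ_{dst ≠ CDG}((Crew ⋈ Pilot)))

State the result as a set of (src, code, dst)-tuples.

{(ATL, MIA, NRT), (ATL, SFO, SFO), (HND, IAD, SEA), (HND, ORD, HND)}

Crew ⋈ Pilot (natural join on src): {(ATL, 17, MIA, NRT, 40), (ATL, 34, MIA, CDG, 40), (ATL, 7, SFO, SFO, 40), (HND, 15, ORD, HND, 11), (HND, 15, ORD, HND, 21), (HND, 16, IAD, SEA, 11), (HND, 16, IAD, SEA, 21)}
Filtering on dst ≠ CDG leaves {(ATL, 17, MIA, NRT, 40), (ATL, 7, SFO, SFO, 40), (HND, 15, ORD, HND, 11), (HND, 15, ORD, HND, 21), (HND, 16, IAD, SEA, 11), (HND, 16, IAD, SEA, 21)}.
Keep only column(s) src, code, dst (2 duplicate(s) eliminated): {(ATL, MIA, NRT), (ATL, SFO, SFO), (HND, IAD, SEA), (HND, ORD, HND)}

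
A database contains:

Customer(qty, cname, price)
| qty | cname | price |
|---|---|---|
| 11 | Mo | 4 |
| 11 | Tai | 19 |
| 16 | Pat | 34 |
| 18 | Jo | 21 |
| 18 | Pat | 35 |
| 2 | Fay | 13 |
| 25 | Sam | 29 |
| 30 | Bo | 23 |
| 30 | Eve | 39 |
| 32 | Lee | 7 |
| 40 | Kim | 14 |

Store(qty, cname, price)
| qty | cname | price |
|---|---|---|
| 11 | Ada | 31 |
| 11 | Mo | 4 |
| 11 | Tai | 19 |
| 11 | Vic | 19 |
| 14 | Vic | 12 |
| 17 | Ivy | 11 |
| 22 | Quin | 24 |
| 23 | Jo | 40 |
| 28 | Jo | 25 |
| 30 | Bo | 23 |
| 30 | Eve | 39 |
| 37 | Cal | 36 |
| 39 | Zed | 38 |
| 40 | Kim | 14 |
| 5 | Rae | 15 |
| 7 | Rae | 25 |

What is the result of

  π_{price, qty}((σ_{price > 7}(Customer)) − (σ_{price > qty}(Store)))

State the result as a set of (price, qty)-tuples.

Selection price > 7: {(11, Tai, 19), (16, Pat, 34), (18, Jo, 21), (18, Pat, 35), (2, Fay, 13), (25, Sam, 29), (30, Bo, 23), (30, Eve, 39), (40, Kim, 14)}
Selection price > qty: {(11, Ada, 31), (11, Tai, 19), (11, Vic, 19), (22, Quin, 24), (23, Jo, 40), (30, Eve, 39), (5, Rae, 15), (7, Rae, 25)}
Difference: {(11, Tai, 19), (16, Pat, 34), (18, Jo, 21), (18, Pat, 35), (2, Fay, 13), (25, Sam, 29), (30, Bo, 23), (30, Eve, 39), (40, Kim, 14)} with {(11, Ada, 31), (11, Tai, 19), (11, Vic, 19), (22, Quin, 24), (23, Jo, 40), (30, Eve, 39), (5, Rae, 15), (7, Rae, 25)} → {(16, Pat, 34), (18, Jo, 21), (18, Pat, 35), (2, Fay, 13), (25, Sam, 29), (30, Bo, 23), (40, Kim, 14)}
π[price, qty]: project onto (price, qty) → {(13, 2), (14, 40), (21, 18), (23, 30), (29, 25), (34, 16), (35, 18)}

{(13, 2), (14, 40), (21, 18), (23, 30), (29, 25), (34, 16), (35, 18)}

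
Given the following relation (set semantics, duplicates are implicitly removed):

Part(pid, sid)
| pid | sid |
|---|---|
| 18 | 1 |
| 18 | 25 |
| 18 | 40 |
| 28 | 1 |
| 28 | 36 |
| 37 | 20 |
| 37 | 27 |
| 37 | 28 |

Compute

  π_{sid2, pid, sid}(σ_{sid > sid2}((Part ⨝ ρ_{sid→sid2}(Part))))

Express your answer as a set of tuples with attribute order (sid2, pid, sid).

ρ[sid→sid2]: schema becomes (pid, sid2); tuples unchanged.
Natural join on pid: {(18, 1, 1), (18, 1, 25), (18, 1, 40), (18, 25, 1), (18, 25, 25), (18, 25, 40), (18, 40, 1), (18, 40, 25), (18, 40, 40), (28, 1, 1), (28, 1, 36), (28, 36, 1), (28, 36, 36), (37, 20, 20), (37, 20, 27), (37, 20, 28), (37, 27, 20), (37, 27, 27), (37, 27, 28), (37, 28, 20), (37, 28, 27), (37, 28, 28)}
σ[sid > sid2]: keep tuples satisfying sid > sid2 → {(18, 25, 1), (18, 40, 1), (18, 40, 25), (28, 36, 1), (37, 27, 20), (37, 28, 20), (37, 28, 27)}
π[sid2, pid, sid]: project onto (sid2, pid, sid) → {(1, 18, 25), (1, 18, 40), (1, 28, 36), (20, 37, 27), (20, 37, 28), (25, 18, 40), (27, 37, 28)}

{(1, 18, 25), (1, 18, 40), (1, 28, 36), (20, 37, 27), (20, 37, 28), (25, 18, 40), (27, 37, 28)}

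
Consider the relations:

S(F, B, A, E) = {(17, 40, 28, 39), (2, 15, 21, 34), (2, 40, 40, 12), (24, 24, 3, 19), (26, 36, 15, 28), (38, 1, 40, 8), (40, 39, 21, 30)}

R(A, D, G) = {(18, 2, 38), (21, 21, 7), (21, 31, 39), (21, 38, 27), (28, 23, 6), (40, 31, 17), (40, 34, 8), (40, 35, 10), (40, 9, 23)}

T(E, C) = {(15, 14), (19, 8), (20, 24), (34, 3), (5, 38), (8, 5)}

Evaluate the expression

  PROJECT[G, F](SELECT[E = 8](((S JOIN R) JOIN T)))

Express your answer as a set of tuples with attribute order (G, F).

Natural join on A: {(17, 40, 28, 39, 23, 6), (2, 15, 21, 34, 21, 7), (2, 15, 21, 34, 31, 39), (2, 15, 21, 34, 38, 27), (2, 40, 40, 12, 31, 17), (2, 40, 40, 12, 34, 8), (2, 40, 40, 12, 35, 10), (2, 40, 40, 12, 9, 23), (38, 1, 40, 8, 31, 17), (38, 1, 40, 8, 34, 8), (38, 1, 40, 8, 35, 10), (38, 1, 40, 8, 9, 23), (40, 39, 21, 30, 21, 7), (40, 39, 21, 30, 31, 39), (40, 39, 21, 30, 38, 27)}
Natural join on E: {(2, 15, 21, 34, 21, 7, 3), (2, 15, 21, 34, 31, 39, 3), (2, 15, 21, 34, 38, 27, 3), (38, 1, 40, 8, 31, 17, 5), (38, 1, 40, 8, 34, 8, 5), (38, 1, 40, 8, 35, 10, 5), (38, 1, 40, 8, 9, 23, 5)}
σ[E = 8]: keep tuples satisfying E = 8 → {(38, 1, 40, 8, 31, 17, 5), (38, 1, 40, 8, 34, 8, 5), (38, 1, 40, 8, 35, 10, 5), (38, 1, 40, 8, 9, 23, 5)}
π_{G, F} gives {(10, 38), (17, 38), (23, 38), (8, 38)}.

{(10, 38), (17, 38), (23, 38), (8, 38)}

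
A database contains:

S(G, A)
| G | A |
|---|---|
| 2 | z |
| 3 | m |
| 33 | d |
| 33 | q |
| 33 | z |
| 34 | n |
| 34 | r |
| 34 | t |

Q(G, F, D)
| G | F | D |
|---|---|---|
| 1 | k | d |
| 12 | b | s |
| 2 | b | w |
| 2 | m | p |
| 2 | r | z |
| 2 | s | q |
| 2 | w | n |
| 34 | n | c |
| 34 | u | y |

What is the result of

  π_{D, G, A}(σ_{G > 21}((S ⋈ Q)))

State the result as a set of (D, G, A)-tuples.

Joining S and Q on G yields {(2, z, b, w), (2, z, m, p), (2, z, r, z), (2, z, s, q), (2, z, w, n), (34, n, n, c), (34, n, u, y), (34, r, n, c), (34, r, u, y), (34, t, n, c), (34, t, u, y)}.
Selection G > 21: {(34, n, n, c), (34, n, u, y), (34, r, n, c), (34, r, u, y), (34, t, n, c), (34, t, u, y)}
π[D, G, A]: project onto (D, G, A) → {(c, 34, n), (c, 34, r), (c, 34, t), (y, 34, n), (y, 34, r), (y, 34, t)}

{(c, 34, n), (c, 34, r), (c, 34, t), (y, 34, n), (y, 34, r), (y, 34, t)}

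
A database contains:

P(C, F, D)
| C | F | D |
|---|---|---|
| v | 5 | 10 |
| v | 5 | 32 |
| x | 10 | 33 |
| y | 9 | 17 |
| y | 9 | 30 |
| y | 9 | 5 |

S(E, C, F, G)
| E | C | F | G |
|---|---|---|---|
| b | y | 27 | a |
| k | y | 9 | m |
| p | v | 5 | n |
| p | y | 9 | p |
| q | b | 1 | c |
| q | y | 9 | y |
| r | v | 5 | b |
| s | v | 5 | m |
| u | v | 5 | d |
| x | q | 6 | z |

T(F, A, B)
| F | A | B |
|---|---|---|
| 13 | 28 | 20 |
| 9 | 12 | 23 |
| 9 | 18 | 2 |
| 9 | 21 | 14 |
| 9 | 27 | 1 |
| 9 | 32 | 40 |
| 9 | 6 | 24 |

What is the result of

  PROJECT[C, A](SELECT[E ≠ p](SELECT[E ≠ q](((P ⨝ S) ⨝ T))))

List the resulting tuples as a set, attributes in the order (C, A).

P ⋈ S (natural join on C, F): {(v, 5, 10, p, n), (v, 5, 10, r, b), (v, 5, 10, s, m), (v, 5, 10, u, d), (v, 5, 32, p, n), (v, 5, 32, r, b), (v, 5, 32, s, m), (v, 5, 32, u, d), (y, 9, 17, k, m), (y, 9, 17, p, p), (y, 9, 17, q, y), (y, 9, 30, k, m), (y, 9, 30, p, p), (y, 9, 30, q, y), (y, 9, 5, k, m), (y, 9, 5, p, p), (y, 9, 5, q, y)}
(P ⨝ S) ⋈ T (natural join on F): {(y, 9, 17, k, m, 12, 23), (y, 9, 17, k, m, 18, 2), (y, 9, 17, k, m, 21, 14), (y, 9, 17, k, m, 27, 1), (y, 9, 17, k, m, 32, 40), (y, 9, 17, k, m, 6, 24), (y, 9, 17, p, p, 12, 23), (y, 9, 17, p, p, 18, 2), (y, 9, 17, p, p, 21, 14), (y, 9, 17, p, p, 27, 1), (y, 9, 17, p, p, 32, 40), (y, 9, 17, p, p, 6, 24), (y, 9, 17, q, y, 12, 23), (y, 9, 17, q, y, 18, 2), (y, 9, 17, q, y, 21, 14), (y, 9, 17, q, y, 27, 1), (y, 9, 17, q, y, 32, 40), (y, 9, 17, q, y, 6, 24), (y, 9, 30, k, m, 12, 23), (y, 9, 30, k, m, 18, 2), (y, 9, 30, k, m, 21, 14), (y, 9, 30, k, m, 27, 1), (y, 9, 30, k, m, 32, 40), (y, 9, 30, k, m, 6, 24), (y, 9, 30, p, p, 12, 23), (y, 9, 30, p, p, 18, 2), (y, 9, 30, p, p, 21, 14), (y, 9, 30, p, p, 27, 1), (y, 9, 30, p, p, 32, 40), (y, 9, 30, p, p, 6, 24), (y, 9, 30, q, y, 12, 23), (y, 9, 30, q, y, 18, 2), (y, 9, 30, q, y, 21, 14), (y, 9, 30, q, y, 27, 1), (y, 9, 30, q, y, 32, 40), (y, 9, 30, q, y, 6, 24), (y, 9, 5, k, m, 12, 23), (y, 9, 5, k, m, 18, 2), (y, 9, 5, k, m, 21, 14), (y, 9, 5, k, m, 27, 1), (y, 9, 5, k, m, 32, 40), (y, 9, 5, k, m, 6, 24), (y, 9, 5, p, p, 12, 23), (y, 9, 5, p, p, 18, 2), (y, 9, 5, p, p, 21, 14), (y, 9, 5, p, p, 27, 1), (y, 9, 5, p, p, 32, 40), (y, 9, 5, p, p, 6, 24), (y, 9, 5, q, y, 12, 23), (y, 9, 5, q, y, 18, 2), (y, 9, 5, q, y, 21, 14), (y, 9, 5, q, y, 27, 1), (y, 9, 5, q, y, 32, 40), (y, 9, 5, q, y, 6, 24)}
Apply σ_{E ≠ q}; surviving tuples: {(y, 9, 17, k, m, 12, 23), (y, 9, 17, k, m, 18, 2), (y, 9, 17, k, m, 21, 14), (y, 9, 17, k, m, 27, 1), (y, 9, 17, k, m, 32, 40), (y, 9, 17, k, m, 6, 24), (y, 9, 17, p, p, 12, 23), (y, 9, 17, p, p, 18, 2), (y, 9, 17, p, p, 21, 14), (y, 9, 17, p, p, 27, 1), (y, 9, 17, p, p, 32, 40), (y, 9, 17, p, p, 6, 24), (y, 9, 30, k, m, 12, 23), (y, 9, 30, k, m, 18, 2), (y, 9, 30, k, m, 21, 14), (y, 9, 30, k, m, 27, 1), (y, 9, 30, k, m, 32, 40), (y, 9, 30, k, m, 6, 24), (y, 9, 30, p, p, 12, 23), (y, 9, 30, p, p, 18, 2), (y, 9, 30, p, p, 21, 14), (y, 9, 30, p, p, 27, 1), (y, 9, 30, p, p, 32, 40), (y, 9, 30, p, p, 6, 24), (y, 9, 5, k, m, 12, 23), (y, 9, 5, k, m, 18, 2), (y, 9, 5, k, m, 21, 14), (y, 9, 5, k, m, 27, 1), (y, 9, 5, k, m, 32, 40), (y, 9, 5, k, m, 6, 24), (y, 9, 5, p, p, 12, 23), (y, 9, 5, p, p, 18, 2), (y, 9, 5, p, p, 21, 14), (y, 9, 5, p, p, 27, 1), (y, 9, 5, p, p, 32, 40), (y, 9, 5, p, p, 6, 24)}
Apply σ_{E ≠ p}; surviving tuples: {(y, 9, 17, k, m, 12, 23), (y, 9, 17, k, m, 18, 2), (y, 9, 17, k, m, 21, 14), (y, 9, 17, k, m, 27, 1), (y, 9, 17, k, m, 32, 40), (y, 9, 17, k, m, 6, 24), (y, 9, 30, k, m, 12, 23), (y, 9, 30, k, m, 18, 2), (y, 9, 30, k, m, 21, 14), (y, 9, 30, k, m, 27, 1), (y, 9, 30, k, m, 32, 40), (y, 9, 30, k, m, 6, 24), (y, 9, 5, k, m, 12, 23), (y, 9, 5, k, m, 18, 2), (y, 9, 5, k, m, 21, 14), (y, 9, 5, k, m, 27, 1), (y, 9, 5, k, m, 32, 40), (y, 9, 5, k, m, 6, 24)}
Projecting to C, A (12 duplicate(s) eliminated): {(y, 12), (y, 18), (y, 21), (y, 27), (y, 32), (y, 6)}

{(y, 12), (y, 18), (y, 21), (y, 27), (y, 32), (y, 6)}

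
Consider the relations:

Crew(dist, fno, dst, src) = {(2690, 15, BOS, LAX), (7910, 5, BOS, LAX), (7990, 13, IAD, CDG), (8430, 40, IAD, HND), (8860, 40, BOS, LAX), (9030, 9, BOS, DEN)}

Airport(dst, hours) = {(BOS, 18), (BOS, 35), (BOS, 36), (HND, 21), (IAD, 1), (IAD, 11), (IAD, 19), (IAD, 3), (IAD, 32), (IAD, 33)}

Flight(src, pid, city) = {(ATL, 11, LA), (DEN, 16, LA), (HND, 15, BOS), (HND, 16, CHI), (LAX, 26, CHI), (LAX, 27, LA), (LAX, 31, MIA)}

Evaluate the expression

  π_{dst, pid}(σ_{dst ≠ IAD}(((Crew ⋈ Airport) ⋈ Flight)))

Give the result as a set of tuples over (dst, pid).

Crew ⋈ Airport (natural join on dst): {(2690, 15, BOS, LAX, 18), (2690, 15, BOS, LAX, 35), (2690, 15, BOS, LAX, 36), (7910, 5, BOS, LAX, 18), (7910, 5, BOS, LAX, 35), (7910, 5, BOS, LAX, 36), (7990, 13, IAD, CDG, 1), (7990, 13, IAD, CDG, 11), (7990, 13, IAD, CDG, 19), (7990, 13, IAD, CDG, 3), (7990, 13, IAD, CDG, 32), (7990, 13, IAD, CDG, 33), (8430, 40, IAD, HND, 1), (8430, 40, IAD, HND, 11), (8430, 40, IAD, HND, 19), (8430, 40, IAD, HND, 3), (8430, 40, IAD, HND, 32), (8430, 40, IAD, HND, 33), (8860, 40, BOS, LAX, 18), (8860, 40, BOS, LAX, 35), (8860, 40, BOS, LAX, 36), (9030, 9, BOS, DEN, 18), (9030, 9, BOS, DEN, 35), (9030, 9, BOS, DEN, 36)}
(Crew ⋈ Airport) ⋈ Flight (natural join on src): {(2690, 15, BOS, LAX, 18, 26, CHI), (2690, 15, BOS, LAX, 18, 27, LA), (2690, 15, BOS, LAX, 18, 31, MIA), (2690, 15, BOS, LAX, 35, 26, CHI), (2690, 15, BOS, LAX, 35, 27, LA), (2690, 15, BOS, LAX, 35, 31, MIA), (2690, 15, BOS, LAX, 36, 26, CHI), (2690, 15, BOS, LAX, 36, 27, LA), (2690, 15, BOS, LAX, 36, 31, MIA), (7910, 5, BOS, LAX, 18, 26, CHI), (7910, 5, BOS, LAX, 18, 27, LA), (7910, 5, BOS, LAX, 18, 31, MIA), (7910, 5, BOS, LAX, 35, 26, CHI), (7910, 5, BOS, LAX, 35, 27, LA), (7910, 5, BOS, LAX, 35, 31, MIA), (7910, 5, BOS, LAX, 36, 26, CHI), (7910, 5, BOS, LAX, 36, 27, LA), (7910, 5, BOS, LAX, 36, 31, MIA), (8430, 40, IAD, HND, 1, 15, BOS), (8430, 40, IAD, HND, 1, 16, CHI), (8430, 40, IAD, HND, 11, 15, BOS), (8430, 40, IAD, HND, 11, 16, CHI), (8430, 40, IAD, HND, 19, 15, BOS), (8430, 40, IAD, HND, 19, 16, CHI), (8430, 40, IAD, HND, 3, 15, BOS), (8430, 40, IAD, HND, 3, 16, CHI), (8430, 40, IAD, HND, 32, 15, BOS), (8430, 40, IAD, HND, 32, 16, CHI), (8430, 40, IAD, HND, 33, 15, BOS), (8430, 40, IAD, HND, 33, 16, CHI), (8860, 40, BOS, LAX, 18, 26, CHI), (8860, 40, BOS, LAX, 18, 27, LA), (8860, 40, BOS, LAX, 18, 31, MIA), (8860, 40, BOS, LAX, 35, 26, CHI), (8860, 40, BOS, LAX, 35, 27, LA), (8860, 40, BOS, LAX, 35, 31, MIA), (8860, 40, BOS, LAX, 36, 26, CHI), (8860, 40, BOS, LAX, 36, 27, LA), (8860, 40, BOS, LAX, 36, 31, MIA), (9030, 9, BOS, DEN, 18, 16, LA), (9030, 9, BOS, DEN, 35, 16, LA), (9030, 9, BOS, DEN, 36, 16, LA)}
σ[dst ≠ IAD]: keep tuples satisfying dst ≠ IAD → {(2690, 15, BOS, LAX, 18, 26, CHI), (2690, 15, BOS, LAX, 18, 27, LA), (2690, 15, BOS, LAX, 18, 31, MIA), (2690, 15, BOS, LAX, 35, 26, CHI), (2690, 15, BOS, LAX, 35, 27, LA), (2690, 15, BOS, LAX, 35, 31, MIA), (2690, 15, BOS, LAX, 36, 26, CHI), (2690, 15, BOS, LAX, 36, 27, LA), (2690, 15, BOS, LAX, 36, 31, MIA), (7910, 5, BOS, LAX, 18, 26, CHI), (7910, 5, BOS, LAX, 18, 27, LA), (7910, 5, BOS, LAX, 18, 31, MIA), (7910, 5, BOS, LAX, 35, 26, CHI), (7910, 5, BOS, LAX, 35, 27, LA), (7910, 5, BOS, LAX, 35, 31, MIA), (7910, 5, BOS, LAX, 36, 26, CHI), (7910, 5, BOS, LAX, 36, 27, LA), (7910, 5, BOS, LAX, 36, 31, MIA), (8860, 40, BOS, LAX, 18, 26, CHI), (8860, 40, BOS, LAX, 18, 27, LA), (8860, 40, BOS, LAX, 18, 31, MIA), (8860, 40, BOS, LAX, 35, 26, CHI), (8860, 40, BOS, LAX, 35, 27, LA), (8860, 40, BOS, LAX, 35, 31, MIA), (8860, 40, BOS, LAX, 36, 26, CHI), (8860, 40, BOS, LAX, 36, 27, LA), (8860, 40, BOS, LAX, 36, 31, MIA), (9030, 9, BOS, DEN, 18, 16, LA), (9030, 9, BOS, DEN, 35, 16, LA), (9030, 9, BOS, DEN, 36, 16, LA)}
π_{dst, pid} gives {(BOS, 16), (BOS, 26), (BOS, 27), (BOS, 31)} (26 duplicate(s) eliminated).

{(BOS, 16), (BOS, 26), (BOS, 27), (BOS, 31)}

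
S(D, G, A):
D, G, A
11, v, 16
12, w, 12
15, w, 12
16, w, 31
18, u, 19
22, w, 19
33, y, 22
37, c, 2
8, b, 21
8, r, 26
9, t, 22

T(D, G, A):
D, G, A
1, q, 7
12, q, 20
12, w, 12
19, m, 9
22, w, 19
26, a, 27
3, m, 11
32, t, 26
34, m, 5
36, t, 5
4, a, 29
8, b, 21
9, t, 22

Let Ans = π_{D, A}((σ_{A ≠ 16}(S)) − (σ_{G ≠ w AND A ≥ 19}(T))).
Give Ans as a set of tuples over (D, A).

Apply σ_{A ≠ 16}; surviving tuples: {(12, w, 12), (15, w, 12), (16, w, 31), (18, u, 19), (22, w, 19), (33, y, 22), (37, c, 2), (8, b, 21), (8, r, 26), (9, t, 22)}
Apply σ_{G ≠ w AND A ≥ 19}; surviving tuples: {(12, q, 20), (26, a, 27), (32, t, 26), (4, a, 29), (8, b, 21), (9, t, 22)}
Taking the difference: {(12, w, 12), (15, w, 12), (16, w, 31), (18, u, 19), (22, w, 19), (33, y, 22), (37, c, 2), (8, r, 26)}
Keep only column(s) D, A: {(12, 12), (15, 12), (16, 31), (18, 19), (22, 19), (33, 22), (37, 2), (8, 26)}

{(12, 12), (15, 12), (16, 31), (18, 19), (22, 19), (33, 22), (37, 2), (8, 26)}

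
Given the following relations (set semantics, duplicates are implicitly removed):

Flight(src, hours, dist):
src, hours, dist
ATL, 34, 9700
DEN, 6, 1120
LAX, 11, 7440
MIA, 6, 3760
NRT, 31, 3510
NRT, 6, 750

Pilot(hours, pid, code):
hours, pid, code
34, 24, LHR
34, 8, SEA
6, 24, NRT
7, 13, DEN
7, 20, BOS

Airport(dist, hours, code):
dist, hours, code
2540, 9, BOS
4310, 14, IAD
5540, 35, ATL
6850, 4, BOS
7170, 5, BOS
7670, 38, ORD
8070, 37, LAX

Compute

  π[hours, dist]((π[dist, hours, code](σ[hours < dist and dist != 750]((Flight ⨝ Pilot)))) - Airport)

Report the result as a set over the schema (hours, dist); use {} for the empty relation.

Flight ⋈ Pilot (natural join on hours): {(ATL, 34, 9700, 24, LHR), (ATL, 34, 9700, 8, SEA), (DEN, 6, 1120, 24, NRT), (MIA, 6, 3760, 24, NRT), (NRT, 6, 750, 24, NRT)}
Filtering on hours < dist and dist != 750 leaves {(ATL, 34, 9700, 24, LHR), (ATL, 34, 9700, 8, SEA), (DEN, 6, 1120, 24, NRT), (MIA, 6, 3760, 24, NRT)}.
π[dist, hours, code]: project onto (dist, hours, code) → {(1120, 6, NRT), (3760, 6, NRT), (9700, 34, LHR), (9700, 34, SEA)}
Taking the difference: {(1120, 6, NRT), (3760, 6, NRT), (9700, 34, LHR), (9700, 34, SEA)}
π[hours, dist]: project onto (hours, dist) (1 duplicate(s) eliminated) → {(34, 9700), (6, 1120), (6, 3760)}

{(34, 9700), (6, 1120), (6, 3760)}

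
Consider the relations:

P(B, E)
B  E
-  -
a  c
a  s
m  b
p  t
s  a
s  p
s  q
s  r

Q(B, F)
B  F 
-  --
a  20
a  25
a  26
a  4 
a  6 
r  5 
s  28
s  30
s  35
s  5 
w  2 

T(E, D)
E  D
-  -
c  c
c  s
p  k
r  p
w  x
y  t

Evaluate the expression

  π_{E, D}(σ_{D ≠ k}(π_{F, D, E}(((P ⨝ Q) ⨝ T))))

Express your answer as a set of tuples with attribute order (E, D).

{(c, c), (c, s), (r, p)}

P ⋈ Q (natural join on B): {(a, c, 20), (a, c, 25), (a, c, 26), (a, c, 4), (a, c, 6), (a, s, 20), (a, s, 25), (a, s, 26), (a, s, 4), (a, s, 6), (s, a, 28), (s, a, 30), (s, a, 35), (s, a, 5), (s, p, 28), (s, p, 30), (s, p, 35), (s, p, 5), (s, q, 28), (s, q, 30), (s, q, 35), (s, q, 5), (s, r, 28), (s, r, 30), (s, r, 35), (s, r, 5)}
(P ⨝ Q) ⋈ T (natural join on E): {(a, c, 20, c), (a, c, 20, s), (a, c, 25, c), (a, c, 25, s), (a, c, 26, c), (a, c, 26, s), (a, c, 4, c), (a, c, 4, s), (a, c, 6, c), (a, c, 6, s), (s, p, 28, k), (s, p, 30, k), (s, p, 35, k), (s, p, 5, k), (s, r, 28, p), (s, r, 30, p), (s, r, 35, p), (s, r, 5, p)}
π[F, D, E]: project onto (F, D, E) → {(20, c, c), (20, s, c), (25, c, c), (25, s, c), (26, c, c), (26, s, c), (28, k, p), (28, p, r), (30, k, p), (30, p, r), (35, k, p), (35, p, r), (4, c, c), (4, s, c), (5, k, p), (5, p, r), (6, c, c), (6, s, c)}
Selection D ≠ k: {(20, c, c), (20, s, c), (25, c, c), (25, s, c), (26, c, c), (26, s, c), (28, p, r), (30, p, r), (35, p, r), (4, c, c), (4, s, c), (5, p, r), (6, c, c), (6, s, c)}
π[E, D]: project onto (E, D) (11 duplicate(s) eliminated) → {(c, c), (c, s), (r, p)}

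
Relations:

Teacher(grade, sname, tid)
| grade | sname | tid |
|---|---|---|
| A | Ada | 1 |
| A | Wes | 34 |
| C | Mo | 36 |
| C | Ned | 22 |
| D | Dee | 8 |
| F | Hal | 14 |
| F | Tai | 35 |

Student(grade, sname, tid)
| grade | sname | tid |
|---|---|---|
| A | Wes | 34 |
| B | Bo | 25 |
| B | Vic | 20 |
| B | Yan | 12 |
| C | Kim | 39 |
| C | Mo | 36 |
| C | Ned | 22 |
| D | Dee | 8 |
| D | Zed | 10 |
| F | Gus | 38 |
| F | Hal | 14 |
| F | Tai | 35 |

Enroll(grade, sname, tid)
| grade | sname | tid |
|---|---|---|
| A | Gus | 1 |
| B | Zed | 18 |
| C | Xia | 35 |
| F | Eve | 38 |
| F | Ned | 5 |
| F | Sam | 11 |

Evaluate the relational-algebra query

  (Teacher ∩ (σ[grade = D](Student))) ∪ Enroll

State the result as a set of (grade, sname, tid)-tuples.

Apply σ_{grade = D}; surviving tuples: {(D, Dee, 8), (D, Zed, 10)}
Taking the intersection: {(D, Dee, 8)}
Taking the union: {(A, Gus, 1), (B, Zed, 18), (C, Xia, 35), (D, Dee, 8), (F, Eve, 38), (F, Ned, 5), (F, Sam, 11)}

{(A, Gus, 1), (B, Zed, 18), (C, Xia, 35), (D, Dee, 8), (F, Eve, 38), (F, Ned, 5), (F, Sam, 11)}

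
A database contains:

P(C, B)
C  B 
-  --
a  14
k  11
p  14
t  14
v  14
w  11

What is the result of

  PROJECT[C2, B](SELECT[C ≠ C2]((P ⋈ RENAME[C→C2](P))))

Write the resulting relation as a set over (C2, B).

{(a, 14), (k, 11), (p, 14), (t, 14), (v, 14), (w, 11)}

ρ[C→C2]: schema becomes (C2, B); tuples unchanged.
Natural join on B: {(a, 14, a), (a, 14, p), (a, 14, t), (a, 14, v), (k, 11, k), (k, 11, w), (p, 14, a), (p, 14, p), (p, 14, t), (p, 14, v), (t, 14, a), (t, 14, p), (t, 14, t), (t, 14, v), (v, 14, a), (v, 14, p), (v, 14, t), (v, 14, v), (w, 11, k), (w, 11, w)}
Apply σ_{C ≠ C2}; surviving tuples: {(a, 14, p), (a, 14, t), (a, 14, v), (k, 11, w), (p, 14, a), (p, 14, t), (p, 14, v), (t, 14, a), (t, 14, p), (t, 14, v), (v, 14, a), (v, 14, p), (v, 14, t), (w, 11, k)}
Keep only column(s) C2, B (8 duplicate(s) eliminated): {(a, 14), (k, 11), (p, 14), (t, 14), (v, 14), (w, 11)}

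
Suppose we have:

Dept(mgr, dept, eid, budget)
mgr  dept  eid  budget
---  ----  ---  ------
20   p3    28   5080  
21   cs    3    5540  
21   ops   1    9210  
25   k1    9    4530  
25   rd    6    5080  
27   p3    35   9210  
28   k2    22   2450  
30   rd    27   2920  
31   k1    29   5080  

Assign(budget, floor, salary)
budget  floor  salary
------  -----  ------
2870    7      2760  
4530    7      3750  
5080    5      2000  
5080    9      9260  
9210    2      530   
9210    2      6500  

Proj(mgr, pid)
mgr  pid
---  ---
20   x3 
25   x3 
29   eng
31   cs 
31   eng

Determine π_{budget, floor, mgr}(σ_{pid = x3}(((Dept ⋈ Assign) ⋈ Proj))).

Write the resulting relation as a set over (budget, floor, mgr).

{(4530, 7, 25), (5080, 5, 20), (5080, 5, 25), (5080, 9, 20), (5080, 9, 25)}

Natural join on budget: {(20, p3, 28, 5080, 5, 2000), (20, p3, 28, 5080, 9, 9260), (21, ops, 1, 9210, 2, 530), (21, ops, 1, 9210, 2, 6500), (25, k1, 9, 4530, 7, 3750), (25, rd, 6, 5080, 5, 2000), (25, rd, 6, 5080, 9, 9260), (27, p3, 35, 9210, 2, 530), (27, p3, 35, 9210, 2, 6500), (31, k1, 29, 5080, 5, 2000), (31, k1, 29, 5080, 9, 9260)}
Natural join on mgr: {(20, p3, 28, 5080, 5, 2000, x3), (20, p3, 28, 5080, 9, 9260, x3), (25, k1, 9, 4530, 7, 3750, x3), (25, rd, 6, 5080, 5, 2000, x3), (25, rd, 6, 5080, 9, 9260, x3), (31, k1, 29, 5080, 5, 2000, cs), (31, k1, 29, 5080, 5, 2000, eng), (31, k1, 29, 5080, 9, 9260, cs), (31, k1, 29, 5080, 9, 9260, eng)}
Apply σ_{pid = x3}; surviving tuples: {(20, p3, 28, 5080, 5, 2000, x3), (20, p3, 28, 5080, 9, 9260, x3), (25, k1, 9, 4530, 7, 3750, x3), (25, rd, 6, 5080, 5, 2000, x3), (25, rd, 6, 5080, 9, 9260, x3)}
π_{budget, floor, mgr} gives {(4530, 7, 25), (5080, 5, 20), (5080, 5, 25), (5080, 9, 20), (5080, 9, 25)}.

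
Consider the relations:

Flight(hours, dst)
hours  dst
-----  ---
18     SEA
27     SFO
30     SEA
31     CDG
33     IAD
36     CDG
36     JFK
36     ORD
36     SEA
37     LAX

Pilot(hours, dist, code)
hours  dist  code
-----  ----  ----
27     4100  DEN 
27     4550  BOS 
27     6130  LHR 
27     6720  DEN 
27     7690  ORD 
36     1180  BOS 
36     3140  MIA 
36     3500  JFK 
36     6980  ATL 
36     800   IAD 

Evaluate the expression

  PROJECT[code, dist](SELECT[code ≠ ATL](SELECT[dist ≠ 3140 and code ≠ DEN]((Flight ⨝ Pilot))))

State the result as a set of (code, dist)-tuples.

{(BOS, 1180), (BOS, 4550), (IAD, 800), (JFK, 3500), (LHR, 6130), (ORD, 7690)}

Joining Flight and Pilot on hours yields {(27, SFO, 4100, DEN), (27, SFO, 4550, BOS), (27, SFO, 6130, LHR), (27, SFO, 6720, DEN), (27, SFO, 7690, ORD), (36, CDG, 1180, BOS), (36, CDG, 3140, MIA), (36, CDG, 3500, JFK), (36, CDG, 6980, ATL), (36, CDG, 800, IAD), (36, JFK, 1180, BOS), (36, JFK, 3140, MIA), (36, JFK, 3500, JFK), (36, JFK, 6980, ATL), (36, JFK, 800, IAD), (36, ORD, 1180, BOS), (36, ORD, 3140, MIA), (36, ORD, 3500, JFK), (36, ORD, 6980, ATL), (36, ORD, 800, IAD), (36, SEA, 1180, BOS), (36, SEA, 3140, MIA), (36, SEA, 3500, JFK), (36, SEA, 6980, ATL), (36, SEA, 800, IAD)}.
Filtering on dist ≠ 3140 and code ≠ DEN leaves {(27, SFO, 4550, BOS), (27, SFO, 6130, LHR), (27, SFO, 7690, ORD), (36, CDG, 1180, BOS), (36, CDG, 3500, JFK), (36, CDG, 6980, ATL), (36, CDG, 800, IAD), (36, JFK, 1180, BOS), (36, JFK, 3500, JFK), (36, JFK, 6980, ATL), (36, JFK, 800, IAD), (36, ORD, 1180, BOS), (36, ORD, 3500, JFK), (36, ORD, 6980, ATL), (36, ORD, 800, IAD), (36, SEA, 1180, BOS), (36, SEA, 3500, JFK), (36, SEA, 6980, ATL), (36, SEA, 800, IAD)}.
Filtering on code ≠ ATL leaves {(27, SFO, 4550, BOS), (27, SFO, 6130, LHR), (27, SFO, 7690, ORD), (36, CDG, 1180, BOS), (36, CDG, 3500, JFK), (36, CDG, 800, IAD), (36, JFK, 1180, BOS), (36, JFK, 3500, JFK), (36, JFK, 800, IAD), (36, ORD, 1180, BOS), (36, ORD, 3500, JFK), (36, ORD, 800, IAD), (36, SEA, 1180, BOS), (36, SEA, 3500, JFK), (36, SEA, 800, IAD)}.
π_{code, dist} gives {(BOS, 1180), (BOS, 4550), (IAD, 800), (JFK, 3500), (LHR, 6130), (ORD, 7690)} (9 duplicate(s) eliminated).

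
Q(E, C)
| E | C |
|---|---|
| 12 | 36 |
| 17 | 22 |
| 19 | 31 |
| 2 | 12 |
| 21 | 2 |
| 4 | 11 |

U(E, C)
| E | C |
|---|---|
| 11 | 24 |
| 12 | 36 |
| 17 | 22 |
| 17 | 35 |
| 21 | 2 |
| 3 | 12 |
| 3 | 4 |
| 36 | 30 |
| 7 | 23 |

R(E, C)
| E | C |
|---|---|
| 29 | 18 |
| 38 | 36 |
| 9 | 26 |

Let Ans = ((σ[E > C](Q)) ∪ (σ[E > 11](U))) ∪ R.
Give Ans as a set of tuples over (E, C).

σ[E > C]: keep tuples satisfying E > C → {(21, 2)}
σ[E > 11]: keep tuples satisfying E > 11 → {(12, 36), (17, 22), (17, 35), (21, 2), (36, 30)}
Union: {(21, 2)} with {(12, 36), (17, 22), (17, 35), (21, 2), (36, 30)} → {(12, 36), (17, 22), (17, 35), (21, 2), (36, 30)}
Union: {(12, 36), (17, 22), (17, 35), (21, 2), (36, 30)} with {(29, 18), (38, 36), (9, 26)} → {(12, 36), (17, 22), (17, 35), (21, 2), (29, 18), (36, 30), (38, 36), (9, 26)}

{(12, 36), (17, 22), (17, 35), (21, 2), (29, 18), (36, 30), (38, 36), (9, 26)}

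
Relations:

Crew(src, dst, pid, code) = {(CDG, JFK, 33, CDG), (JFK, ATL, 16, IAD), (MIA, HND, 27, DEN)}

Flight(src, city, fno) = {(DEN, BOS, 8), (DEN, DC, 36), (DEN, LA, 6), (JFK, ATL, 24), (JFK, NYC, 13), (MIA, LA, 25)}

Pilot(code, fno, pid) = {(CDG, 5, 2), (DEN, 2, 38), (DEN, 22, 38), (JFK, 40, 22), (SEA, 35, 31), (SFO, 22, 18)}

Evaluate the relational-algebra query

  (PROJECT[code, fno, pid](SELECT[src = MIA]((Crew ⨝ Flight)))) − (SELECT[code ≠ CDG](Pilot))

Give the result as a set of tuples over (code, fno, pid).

{(DEN, 25, 27)}

Crew ⋈ Flight (natural join on src): {(JFK, ATL, 16, IAD, ATL, 24), (JFK, ATL, 16, IAD, NYC, 13), (MIA, HND, 27, DEN, LA, 25)}
Filtering on src = MIA leaves {(MIA, HND, 27, DEN, LA, 25)}.
Keep only column(s) code, fno, pid: {(DEN, 25, 27)}
Filtering on code ≠ CDG leaves {(DEN, 2, 38), (DEN, 22, 38), (JFK, 40, 22), (SEA, 35, 31), (SFO, 22, 18)}.
Set difference of the two operands is {(DEN, 25, 27)}.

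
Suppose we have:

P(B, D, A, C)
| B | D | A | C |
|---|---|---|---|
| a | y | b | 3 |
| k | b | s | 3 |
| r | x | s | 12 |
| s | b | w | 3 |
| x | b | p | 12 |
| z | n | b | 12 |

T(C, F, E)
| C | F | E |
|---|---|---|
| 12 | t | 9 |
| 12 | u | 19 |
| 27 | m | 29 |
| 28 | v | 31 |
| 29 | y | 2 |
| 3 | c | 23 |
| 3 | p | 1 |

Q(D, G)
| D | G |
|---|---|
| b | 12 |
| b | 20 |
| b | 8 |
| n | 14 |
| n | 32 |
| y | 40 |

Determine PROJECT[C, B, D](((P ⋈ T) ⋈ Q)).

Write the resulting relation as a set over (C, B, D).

{(12, x, b), (12, z, n), (3, a, y), (3, k, b), (3, s, b)}

P ⋈ T (natural join on C): {(a, y, b, 3, c, 23), (a, y, b, 3, p, 1), (k, b, s, 3, c, 23), (k, b, s, 3, p, 1), (r, x, s, 12, t, 9), (r, x, s, 12, u, 19), (s, b, w, 3, c, 23), (s, b, w, 3, p, 1), (x, b, p, 12, t, 9), (x, b, p, 12, u, 19), (z, n, b, 12, t, 9), (z, n, b, 12, u, 19)}
(P ⋈ T) ⋈ Q (natural join on D): {(a, y, b, 3, c, 23, 40), (a, y, b, 3, p, 1, 40), (k, b, s, 3, c, 23, 12), (k, b, s, 3, c, 23, 20), (k, b, s, 3, c, 23, 8), (k, b, s, 3, p, 1, 12), (k, b, s, 3, p, 1, 20), (k, b, s, 3, p, 1, 8), (s, b, w, 3, c, 23, 12), (s, b, w, 3, c, 23, 20), (s, b, w, 3, c, 23, 8), (s, b, w, 3, p, 1, 12), (s, b, w, 3, p, 1, 20), (s, b, w, 3, p, 1, 8), (x, b, p, 12, t, 9, 12), (x, b, p, 12, t, 9, 20), (x, b, p, 12, t, 9, 8), (x, b, p, 12, u, 19, 12), (x, b, p, 12, u, 19, 20), (x, b, p, 12, u, 19, 8), (z, n, b, 12, t, 9, 14), (z, n, b, 12, t, 9, 32), (z, n, b, 12, u, 19, 14), (z, n, b, 12, u, 19, 32)}
π[C, B, D]: project onto (C, B, D) (19 duplicate(s) eliminated) → {(12, x, b), (12, z, n), (3, a, y), (3, k, b), (3, s, b)}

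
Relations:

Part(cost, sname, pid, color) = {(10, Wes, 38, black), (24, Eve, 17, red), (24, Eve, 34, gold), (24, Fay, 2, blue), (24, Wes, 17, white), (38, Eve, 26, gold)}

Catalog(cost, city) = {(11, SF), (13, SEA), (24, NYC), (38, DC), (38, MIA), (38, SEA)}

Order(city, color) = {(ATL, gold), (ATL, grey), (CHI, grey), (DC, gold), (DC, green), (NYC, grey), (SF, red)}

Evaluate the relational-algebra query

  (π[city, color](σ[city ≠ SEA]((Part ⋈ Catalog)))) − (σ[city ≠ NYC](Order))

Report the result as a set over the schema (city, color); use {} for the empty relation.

Joining Part and Catalog on cost yields {(24, Eve, 17, red, NYC), (24, Eve, 34, gold, NYC), (24, Fay, 2, blue, NYC), (24, Wes, 17, white, NYC), (38, Eve, 26, gold, DC), (38, Eve, 26, gold, MIA), (38, Eve, 26, gold, SEA)}.
Apply σ_{city ≠ SEA}; surviving tuples: {(24, Eve, 17, red, NYC), (24, Eve, 34, gold, NYC), (24, Fay, 2, blue, NYC), (24, Wes, 17, white, NYC), (38, Eve, 26, gold, DC), (38, Eve, 26, gold, MIA)}
Projecting to city, color: {(DC, gold), (MIA, gold), (NYC, blue), (NYC, gold), (NYC, red), (NYC, white)}
Apply σ_{city ≠ NYC}; surviving tuples: {(ATL, gold), (ATL, grey), (CHI, grey), (DC, gold), (DC, green), (SF, red)}
Set difference of the two operands is {(MIA, gold), (NYC, blue), (NYC, gold), (NYC, red), (NYC, white)}.

{(MIA, gold), (NYC, blue), (NYC, gold), (NYC, red), (NYC, white)}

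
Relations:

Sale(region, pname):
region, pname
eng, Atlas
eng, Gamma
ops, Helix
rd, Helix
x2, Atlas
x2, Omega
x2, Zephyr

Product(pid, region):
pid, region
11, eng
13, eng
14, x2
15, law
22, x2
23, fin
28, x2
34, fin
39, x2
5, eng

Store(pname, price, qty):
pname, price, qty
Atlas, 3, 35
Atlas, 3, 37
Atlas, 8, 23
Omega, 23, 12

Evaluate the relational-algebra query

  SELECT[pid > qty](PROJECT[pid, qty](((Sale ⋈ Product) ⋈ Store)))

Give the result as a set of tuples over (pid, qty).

{(14, 12), (22, 12), (28, 12), (28, 23), (39, 12), (39, 23), (39, 35), (39, 37)}

Natural join on region: {(eng, Atlas, 11), (eng, Atlas, 13), (eng, Atlas, 5), (eng, Gamma, 11), (eng, Gamma, 13), (eng, Gamma, 5), (x2, Atlas, 14), (x2, Atlas, 22), (x2, Atlas, 28), (x2, Atlas, 39), (x2, Omega, 14), (x2, Omega, 22), (x2, Omega, 28), (x2, Omega, 39), (x2, Zephyr, 14), (x2, Zephyr, 22), (x2, Zephyr, 28), (x2, Zephyr, 39)}
Natural join on pname: {(eng, Atlas, 11, 3, 35), (eng, Atlas, 11, 3, 37), (eng, Atlas, 11, 8, 23), (eng, Atlas, 13, 3, 35), (eng, Atlas, 13, 3, 37), (eng, Atlas, 13, 8, 23), (eng, Atlas, 5, 3, 35), (eng, Atlas, 5, 3, 37), (eng, Atlas, 5, 8, 23), (x2, Atlas, 14, 3, 35), (x2, Atlas, 14, 3, 37), (x2, Atlas, 14, 8, 23), (x2, Atlas, 22, 3, 35), (x2, Atlas, 22, 3, 37), (x2, Atlas, 22, 8, 23), (x2, Atlas, 28, 3, 35), (x2, Atlas, 28, 3, 37), (x2, Atlas, 28, 8, 23), (x2, Atlas, 39, 3, 35), (x2, Atlas, 39, 3, 37), (x2, Atlas, 39, 8, 23), (x2, Omega, 14, 23, 12), (x2, Omega, 22, 23, 12), (x2, Omega, 28, 23, 12), (x2, Omega, 39, 23, 12)}
π[pid, qty]: project onto (pid, qty) → {(11, 23), (11, 35), (11, 37), (13, 23), (13, 35), (13, 37), (14, 12), (14, 23), (14, 35), (14, 37), (22, 12), (22, 23), (22, 35), (22, 37), (28, 12), (28, 23), (28, 35), (28, 37), (39, 12), (39, 23), (39, 35), (39, 37), (5, 23), (5, 35), (5, 37)}
Filtering on pid > qty leaves {(14, 12), (22, 12), (28, 12), (28, 23), (39, 12), (39, 23), (39, 35), (39, 37)}.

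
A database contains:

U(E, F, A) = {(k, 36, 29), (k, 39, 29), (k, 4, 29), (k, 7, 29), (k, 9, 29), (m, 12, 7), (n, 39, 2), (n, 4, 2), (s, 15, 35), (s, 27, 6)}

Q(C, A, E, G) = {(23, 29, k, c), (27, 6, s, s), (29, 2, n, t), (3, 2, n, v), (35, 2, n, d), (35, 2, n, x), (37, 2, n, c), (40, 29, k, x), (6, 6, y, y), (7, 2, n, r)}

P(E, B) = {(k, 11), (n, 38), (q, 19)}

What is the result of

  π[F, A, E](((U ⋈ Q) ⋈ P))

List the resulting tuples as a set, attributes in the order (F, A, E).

U ⋈ Q (natural join on E, A): {(k, 36, 29, 23, c), (k, 36, 29, 40, x), (k, 39, 29, 23, c), (k, 39, 29, 40, x), (k, 4, 29, 23, c), (k, 4, 29, 40, x), (k, 7, 29, 23, c), (k, 7, 29, 40, x), (k, 9, 29, 23, c), (k, 9, 29, 40, x), (n, 39, 2, 29, t), (n, 39, 2, 3, v), (n, 39, 2, 35, d), (n, 39, 2, 35, x), (n, 39, 2, 37, c), (n, 39, 2, 7, r), (n, 4, 2, 29, t), (n, 4, 2, 3, v), (n, 4, 2, 35, d), (n, 4, 2, 35, x), (n, 4, 2, 37, c), (n, 4, 2, 7, r), (s, 27, 6, 27, s)}
(U ⋈ Q) ⋈ P (natural join on E): {(k, 36, 29, 23, c, 11), (k, 36, 29, 40, x, 11), (k, 39, 29, 23, c, 11), (k, 39, 29, 40, x, 11), (k, 4, 29, 23, c, 11), (k, 4, 29, 40, x, 11), (k, 7, 29, 23, c, 11), (k, 7, 29, 40, x, 11), (k, 9, 29, 23, c, 11), (k, 9, 29, 40, x, 11), (n, 39, 2, 29, t, 38), (n, 39, 2, 3, v, 38), (n, 39, 2, 35, d, 38), (n, 39, 2, 35, x, 38), (n, 39, 2, 37, c, 38), (n, 39, 2, 7, r, 38), (n, 4, 2, 29, t, 38), (n, 4, 2, 3, v, 38), (n, 4, 2, 35, d, 38), (n, 4, 2, 35, x, 38), (n, 4, 2, 37, c, 38), (n, 4, 2, 7, r, 38)}
Projecting to F, A, E (15 duplicate(s) eliminated): {(36, 29, k), (39, 2, n), (39, 29, k), (4, 2, n), (4, 29, k), (7, 29, k), (9, 29, k)}

{(36, 29, k), (39, 2, n), (39, 29, k), (4, 2, n), (4, 29, k), (7, 29, k), (9, 29, k)}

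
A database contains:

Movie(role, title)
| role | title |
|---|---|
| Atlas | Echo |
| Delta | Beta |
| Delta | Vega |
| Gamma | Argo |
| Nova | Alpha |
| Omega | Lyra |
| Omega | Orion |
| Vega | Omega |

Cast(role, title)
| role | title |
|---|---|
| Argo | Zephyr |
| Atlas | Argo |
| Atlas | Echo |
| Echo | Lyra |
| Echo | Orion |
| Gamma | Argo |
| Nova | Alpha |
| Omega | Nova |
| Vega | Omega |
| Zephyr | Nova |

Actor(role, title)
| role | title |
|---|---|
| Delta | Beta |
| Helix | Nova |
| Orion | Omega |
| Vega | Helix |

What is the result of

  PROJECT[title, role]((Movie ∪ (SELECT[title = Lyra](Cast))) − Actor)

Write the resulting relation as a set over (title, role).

σ[title = Lyra]: keep tuples satisfying title = Lyra → {(Echo, Lyra)}
Taking the union: {(Atlas, Echo), (Delta, Beta), (Delta, Vega), (Echo, Lyra), (Gamma, Argo), (Nova, Alpha), (Omega, Lyra), (Omega, Orion), (Vega, Omega)}
Taking the difference: {(Atlas, Echo), (Delta, Vega), (Echo, Lyra), (Gamma, Argo), (Nova, Alpha), (Omega, Lyra), (Omega, Orion), (Vega, Omega)}
Projecting to title, role: {(Alpha, Nova), (Argo, Gamma), (Echo, Atlas), (Lyra, Echo), (Lyra, Omega), (Omega, Vega), (Orion, Omega), (Vega, Delta)}

{(Alpha, Nova), (Argo, Gamma), (Echo, Atlas), (Lyra, Echo), (Lyra, Omega), (Omega, Vega), (Orion, Omega), (Vega, Delta)}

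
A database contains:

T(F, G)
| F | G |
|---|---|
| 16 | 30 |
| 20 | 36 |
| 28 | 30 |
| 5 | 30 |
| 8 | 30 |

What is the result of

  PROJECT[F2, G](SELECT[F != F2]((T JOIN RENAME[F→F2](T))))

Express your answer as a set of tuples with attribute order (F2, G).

ρ[F→F2]: schema becomes (F2, G); tuples unchanged.
Natural join on G: {(16, 30, 16), (16, 30, 28), (16, 30, 5), (16, 30, 8), (20, 36, 20), (28, 30, 16), (28, 30, 28), (28, 30, 5), (28, 30, 8), (5, 30, 16), (5, 30, 28), (5, 30, 5), (5, 30, 8), (8, 30, 16), (8, 30, 28), (8, 30, 5), (8, 30, 8)}
Selection F != F2: {(16, 30, 28), (16, 30, 5), (16, 30, 8), (28, 30, 16), (28, 30, 5), (28, 30, 8), (5, 30, 16), (5, 30, 28), (5, 30, 8), (8, 30, 16), (8, 30, 28), (8, 30, 5)}
π[F2, G]: project onto (F2, G) (8 duplicate(s) eliminated) → {(16, 30), (28, 30), (5, 30), (8, 30)}

{(16, 30), (28, 30), (5, 30), (8, 30)}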